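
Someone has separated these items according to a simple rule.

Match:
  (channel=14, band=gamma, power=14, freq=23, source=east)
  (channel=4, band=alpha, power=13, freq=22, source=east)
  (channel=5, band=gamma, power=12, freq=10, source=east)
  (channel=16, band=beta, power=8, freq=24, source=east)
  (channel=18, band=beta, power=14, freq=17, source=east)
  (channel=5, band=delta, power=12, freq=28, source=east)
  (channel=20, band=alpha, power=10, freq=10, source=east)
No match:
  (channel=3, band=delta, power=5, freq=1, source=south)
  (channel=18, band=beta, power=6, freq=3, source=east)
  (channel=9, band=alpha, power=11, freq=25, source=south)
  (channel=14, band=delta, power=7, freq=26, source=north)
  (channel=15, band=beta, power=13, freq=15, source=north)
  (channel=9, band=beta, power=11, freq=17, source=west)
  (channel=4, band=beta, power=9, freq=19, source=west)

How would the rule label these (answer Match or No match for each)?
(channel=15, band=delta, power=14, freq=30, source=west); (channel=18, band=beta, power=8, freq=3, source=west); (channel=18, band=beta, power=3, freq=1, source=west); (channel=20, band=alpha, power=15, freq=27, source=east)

All 'Match' examples share one property — source is east AND freq ≥ 10 — and every 'No match' example lacks it.
(channel=15, band=delta, power=14, freq=30, source=west) — source is west, freq = 30, hence No match.
(channel=18, band=beta, power=8, freq=3, source=west) — source is west, freq = 3, hence No match.
(channel=18, band=beta, power=3, freq=1, source=west) — source is west, freq = 1, hence No match.
(channel=20, band=alpha, power=15, freq=27, source=east) — source is east, freq = 27, hence Match.

No match, No match, No match, Match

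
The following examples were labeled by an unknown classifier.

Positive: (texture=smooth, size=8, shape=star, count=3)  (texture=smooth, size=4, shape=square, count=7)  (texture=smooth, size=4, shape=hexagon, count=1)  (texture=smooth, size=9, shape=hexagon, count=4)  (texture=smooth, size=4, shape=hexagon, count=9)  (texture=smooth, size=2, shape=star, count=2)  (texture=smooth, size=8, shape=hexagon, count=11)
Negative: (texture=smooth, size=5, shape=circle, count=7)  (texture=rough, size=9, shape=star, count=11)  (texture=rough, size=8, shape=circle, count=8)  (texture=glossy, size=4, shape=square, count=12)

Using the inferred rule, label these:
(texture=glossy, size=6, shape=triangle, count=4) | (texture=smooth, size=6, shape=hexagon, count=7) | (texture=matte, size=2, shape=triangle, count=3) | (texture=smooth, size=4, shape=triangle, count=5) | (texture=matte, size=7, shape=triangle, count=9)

Negative, Positive, Negative, Positive, Negative

The simplest hypothesis consistent with all the labels is: texture is smooth AND size ≠ 5.
(texture=glossy, size=6, shape=triangle, count=4): texture is glossy, size = 6, doesn't qualify → Negative. (texture=smooth, size=6, shape=hexagon, count=7): texture is smooth, size = 6, qualifies → Positive. (texture=matte, size=2, shape=triangle, count=3): texture is matte, size = 2, doesn't qualify → Negative. (texture=smooth, size=4, shape=triangle, count=5): texture is smooth, size = 4, qualifies → Positive. (texture=matte, size=7, shape=triangle, count=9): texture is matte, size = 7, doesn't qualify → Negative.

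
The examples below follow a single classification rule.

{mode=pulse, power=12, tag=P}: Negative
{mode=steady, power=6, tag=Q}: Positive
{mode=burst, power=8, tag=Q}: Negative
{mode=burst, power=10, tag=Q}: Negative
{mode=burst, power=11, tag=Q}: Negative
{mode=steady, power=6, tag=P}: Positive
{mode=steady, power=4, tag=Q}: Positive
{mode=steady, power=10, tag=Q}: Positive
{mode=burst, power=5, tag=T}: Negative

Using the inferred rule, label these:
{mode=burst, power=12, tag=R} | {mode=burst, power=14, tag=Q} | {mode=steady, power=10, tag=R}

Comparing the two groups points to one rule — mode is steady.
Negative: {mode=burst, power=12, tag=R}, since mode is burst.
Negative: {mode=burst, power=14, tag=Q}, since mode is burst.
Positive: {mode=steady, power=10, tag=R}, since mode is steady.

Negative, Negative, Positive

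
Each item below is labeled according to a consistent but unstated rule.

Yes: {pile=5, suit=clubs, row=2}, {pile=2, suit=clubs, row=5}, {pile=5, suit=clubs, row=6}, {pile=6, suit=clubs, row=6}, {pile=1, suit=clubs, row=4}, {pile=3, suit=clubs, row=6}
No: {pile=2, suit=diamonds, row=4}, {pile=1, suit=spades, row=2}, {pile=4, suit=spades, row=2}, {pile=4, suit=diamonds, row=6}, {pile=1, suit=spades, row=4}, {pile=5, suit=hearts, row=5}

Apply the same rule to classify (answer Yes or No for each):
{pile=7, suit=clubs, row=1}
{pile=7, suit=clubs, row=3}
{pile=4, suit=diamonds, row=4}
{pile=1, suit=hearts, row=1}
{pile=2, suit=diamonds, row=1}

Yes, Yes, No, No, No

The distinguishing property — suit is clubs — holds for all the 'Yes' cases and none of the 'No' cases.
{pile=7, suit=clubs, row=1}: suit is clubs, qualifies → Yes.
{pile=7, suit=clubs, row=3}: suit is clubs, qualifies → Yes.
{pile=4, suit=diamonds, row=4}: suit is diamonds, does not fit → No.
{pile=1, suit=hearts, row=1}: suit is hearts, does not fit → No.
{pile=2, suit=diamonds, row=1}: suit is diamonds, does not fit → No.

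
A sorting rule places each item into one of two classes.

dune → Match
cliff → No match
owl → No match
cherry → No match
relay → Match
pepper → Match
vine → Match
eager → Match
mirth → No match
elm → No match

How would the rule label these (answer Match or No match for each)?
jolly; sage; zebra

No match, Match, Match

The distinguishing property — has ≥ 2 vowels — holds for all the 'Match' cases and none of the 'No match' cases.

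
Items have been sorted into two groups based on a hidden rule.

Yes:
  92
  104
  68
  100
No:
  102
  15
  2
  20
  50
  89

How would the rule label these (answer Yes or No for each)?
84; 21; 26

Rule: multiple of 4 AND at least 50. This holds for each 'Yes' example and fails for each 'No' one.
84: Yes (84 = 4·21, 84 ≥ 50). 21: No (21 = 4·5 + 1, 21 < 50). 26: No (26 = 4·6 + 2, 26 < 50).

Yes, No, No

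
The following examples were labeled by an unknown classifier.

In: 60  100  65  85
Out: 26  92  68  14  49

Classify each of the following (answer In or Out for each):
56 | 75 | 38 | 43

Comparing the two groups points to one rule — multiple of 5.
56 → 56 = 5·11 + 1 → Out. 75 → 75 = 5·15 → In. 38 → 38 = 5·7 + 3 → Out. 43 → 43 = 5·8 + 3 → Out.

Out, In, Out, Out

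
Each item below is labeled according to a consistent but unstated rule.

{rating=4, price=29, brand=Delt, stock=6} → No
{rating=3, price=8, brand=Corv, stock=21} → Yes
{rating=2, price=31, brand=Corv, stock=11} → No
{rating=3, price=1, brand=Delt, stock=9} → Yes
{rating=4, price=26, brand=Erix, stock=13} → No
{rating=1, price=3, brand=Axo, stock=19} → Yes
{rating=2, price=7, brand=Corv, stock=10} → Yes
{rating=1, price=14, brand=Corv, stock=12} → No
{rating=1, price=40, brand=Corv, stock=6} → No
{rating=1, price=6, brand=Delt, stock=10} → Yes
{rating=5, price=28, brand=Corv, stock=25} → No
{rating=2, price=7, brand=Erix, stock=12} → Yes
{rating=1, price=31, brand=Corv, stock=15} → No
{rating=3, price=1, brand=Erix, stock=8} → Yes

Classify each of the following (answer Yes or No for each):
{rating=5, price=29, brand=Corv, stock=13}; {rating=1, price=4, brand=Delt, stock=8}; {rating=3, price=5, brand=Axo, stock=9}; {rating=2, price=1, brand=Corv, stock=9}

No, Yes, Yes, Yes

The classifier is using: price ≤ 8.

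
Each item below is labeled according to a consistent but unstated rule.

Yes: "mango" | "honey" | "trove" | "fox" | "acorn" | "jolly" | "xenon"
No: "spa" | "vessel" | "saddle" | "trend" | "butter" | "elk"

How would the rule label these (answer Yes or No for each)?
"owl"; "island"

The pattern is that an item is 'Yes' exactly when: contains 'o'.
"owl": has 'o', satisfies this → Yes. "island": no 'o', fails the rule → No.

Yes, No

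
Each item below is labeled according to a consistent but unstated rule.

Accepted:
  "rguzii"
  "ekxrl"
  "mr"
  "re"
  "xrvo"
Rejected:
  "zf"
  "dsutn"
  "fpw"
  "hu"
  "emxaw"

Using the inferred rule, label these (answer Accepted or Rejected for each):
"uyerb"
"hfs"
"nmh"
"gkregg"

Accepted, Rejected, Rejected, Accepted

The rule appears to be: contains 'r'.
"uyerb": has 'r' — meets the rule, so Accepted.
"hfs": no 'r' — does not satisfy this, so Rejected.
"nmh": no 'r' — does not satisfy this, so Rejected.
"gkregg": has 'r' — meets the rule, so Accepted.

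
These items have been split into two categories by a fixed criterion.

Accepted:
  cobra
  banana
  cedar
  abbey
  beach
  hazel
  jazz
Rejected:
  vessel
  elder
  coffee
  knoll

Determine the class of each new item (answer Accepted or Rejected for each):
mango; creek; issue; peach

Accepted, Rejected, Rejected, Accepted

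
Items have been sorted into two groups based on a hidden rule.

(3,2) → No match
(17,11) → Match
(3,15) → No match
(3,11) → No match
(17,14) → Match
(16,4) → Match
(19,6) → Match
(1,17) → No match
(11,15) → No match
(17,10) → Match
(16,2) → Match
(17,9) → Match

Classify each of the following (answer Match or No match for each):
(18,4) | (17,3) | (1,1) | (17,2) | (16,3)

Match, Match, No match, Match, Match

Rule: first ≥ 14. This holds for each 'Match' example and fails for each 'No match' one.
(18,4) → first 18 → Match.
(17,3) → first 17 → Match.
(1,1) → first 1 → No match.
(17,2) → first 17 → Match.
(16,3) → first 16 → Match.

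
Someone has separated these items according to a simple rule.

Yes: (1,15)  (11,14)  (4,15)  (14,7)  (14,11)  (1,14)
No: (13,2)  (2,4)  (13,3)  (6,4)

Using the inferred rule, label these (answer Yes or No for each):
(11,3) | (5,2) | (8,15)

The distinguishing property — second ≥ 6 — holds for all the 'Yes' cases and none of the 'No' cases.
(11,3) → second 3 → No. (5,2) → second 2 → No. (8,15) → second 15 → Yes.

No, No, Yes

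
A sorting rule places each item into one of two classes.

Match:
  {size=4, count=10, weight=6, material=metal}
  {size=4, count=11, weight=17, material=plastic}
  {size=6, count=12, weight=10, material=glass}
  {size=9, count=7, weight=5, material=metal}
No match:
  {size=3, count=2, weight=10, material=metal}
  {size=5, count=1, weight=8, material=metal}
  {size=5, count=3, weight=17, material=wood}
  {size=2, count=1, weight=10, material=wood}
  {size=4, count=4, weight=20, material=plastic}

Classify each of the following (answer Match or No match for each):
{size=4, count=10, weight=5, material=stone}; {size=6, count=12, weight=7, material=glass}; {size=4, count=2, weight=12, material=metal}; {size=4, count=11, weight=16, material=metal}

Match, Match, No match, Match

The classifier is using: count ≥ 7.
{size=4, count=10, weight=5, material=stone} → count = 10 → Match. {size=6, count=12, weight=7, material=glass} → count = 12 → Match. {size=4, count=2, weight=12, material=metal} → count = 2 → No match. {size=4, count=11, weight=16, material=metal} → count = 11 → Match.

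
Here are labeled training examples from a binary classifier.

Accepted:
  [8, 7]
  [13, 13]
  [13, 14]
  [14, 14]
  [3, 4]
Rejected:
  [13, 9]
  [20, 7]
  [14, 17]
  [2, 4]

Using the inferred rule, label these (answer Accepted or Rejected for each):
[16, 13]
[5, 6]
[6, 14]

Rejected, Accepted, Rejected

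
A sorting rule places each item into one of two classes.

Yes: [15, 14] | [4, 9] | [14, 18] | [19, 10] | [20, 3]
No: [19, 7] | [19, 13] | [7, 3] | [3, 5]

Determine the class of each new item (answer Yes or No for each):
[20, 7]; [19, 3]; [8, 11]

Yes, No, Yes

The distinguishing property — product is even — holds for all the 'Yes' cases and none of the 'No' cases.
[20, 7]: Yes (20·7 = 140). [19, 3]: No (19·3 = 57). [8, 11]: Yes (8·11 = 88).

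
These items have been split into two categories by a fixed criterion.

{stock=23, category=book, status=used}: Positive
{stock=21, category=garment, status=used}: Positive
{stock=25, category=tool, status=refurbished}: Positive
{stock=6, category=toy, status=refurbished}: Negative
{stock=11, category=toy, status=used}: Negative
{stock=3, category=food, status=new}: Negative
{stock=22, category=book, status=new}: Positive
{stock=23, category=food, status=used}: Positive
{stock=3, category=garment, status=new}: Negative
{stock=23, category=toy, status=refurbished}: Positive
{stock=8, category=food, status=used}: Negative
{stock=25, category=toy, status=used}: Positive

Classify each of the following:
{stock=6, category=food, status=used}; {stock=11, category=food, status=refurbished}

A rule that fits every label: stock ≥ 21 — true of each 'Positive' example, false of each 'Negative' one.
{stock=6, category=food, status=used} — stock = 6, hence Negative.
{stock=11, category=food, status=refurbished} — stock = 11, hence Negative.

Negative, Negative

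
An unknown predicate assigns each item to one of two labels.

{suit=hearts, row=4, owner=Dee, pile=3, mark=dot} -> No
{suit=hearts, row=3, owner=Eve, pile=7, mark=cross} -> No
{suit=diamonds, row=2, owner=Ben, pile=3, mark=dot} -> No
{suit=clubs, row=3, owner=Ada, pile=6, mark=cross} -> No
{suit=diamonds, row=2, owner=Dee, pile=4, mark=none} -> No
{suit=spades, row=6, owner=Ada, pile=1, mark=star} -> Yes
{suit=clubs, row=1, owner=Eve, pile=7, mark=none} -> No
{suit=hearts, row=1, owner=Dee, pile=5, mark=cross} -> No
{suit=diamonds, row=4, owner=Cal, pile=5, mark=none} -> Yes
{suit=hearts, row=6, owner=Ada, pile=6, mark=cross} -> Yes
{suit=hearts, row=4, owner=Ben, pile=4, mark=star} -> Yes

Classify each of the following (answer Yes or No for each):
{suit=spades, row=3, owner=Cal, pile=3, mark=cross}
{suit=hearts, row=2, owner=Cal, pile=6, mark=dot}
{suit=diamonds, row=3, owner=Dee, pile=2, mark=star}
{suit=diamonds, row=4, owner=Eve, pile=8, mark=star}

The pattern is that an item is 'Yes' exactly when: row ≥ 4 AND pile ≠ 3.

No, No, No, Yes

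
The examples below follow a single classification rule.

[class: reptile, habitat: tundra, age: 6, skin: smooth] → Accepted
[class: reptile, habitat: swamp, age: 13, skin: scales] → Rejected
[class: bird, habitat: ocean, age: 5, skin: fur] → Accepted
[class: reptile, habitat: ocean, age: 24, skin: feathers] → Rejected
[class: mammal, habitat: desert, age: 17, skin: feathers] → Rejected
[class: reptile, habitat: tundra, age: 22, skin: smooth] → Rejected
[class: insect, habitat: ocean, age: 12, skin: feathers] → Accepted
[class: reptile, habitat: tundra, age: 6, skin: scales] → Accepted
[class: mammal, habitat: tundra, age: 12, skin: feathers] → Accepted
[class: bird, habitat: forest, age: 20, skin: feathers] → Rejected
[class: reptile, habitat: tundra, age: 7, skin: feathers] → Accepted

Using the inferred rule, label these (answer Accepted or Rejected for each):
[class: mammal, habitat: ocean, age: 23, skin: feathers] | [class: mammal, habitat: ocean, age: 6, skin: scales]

Rejected, Accepted

A rule that fits every label: age ≤ 12 — true of each 'Accepted' example, false of each 'Rejected' one.
[class: mammal, habitat: ocean, age: 23, skin: feathers] → age = 23 → Rejected.
[class: mammal, habitat: ocean, age: 6, skin: scales] → age = 6 → Accepted.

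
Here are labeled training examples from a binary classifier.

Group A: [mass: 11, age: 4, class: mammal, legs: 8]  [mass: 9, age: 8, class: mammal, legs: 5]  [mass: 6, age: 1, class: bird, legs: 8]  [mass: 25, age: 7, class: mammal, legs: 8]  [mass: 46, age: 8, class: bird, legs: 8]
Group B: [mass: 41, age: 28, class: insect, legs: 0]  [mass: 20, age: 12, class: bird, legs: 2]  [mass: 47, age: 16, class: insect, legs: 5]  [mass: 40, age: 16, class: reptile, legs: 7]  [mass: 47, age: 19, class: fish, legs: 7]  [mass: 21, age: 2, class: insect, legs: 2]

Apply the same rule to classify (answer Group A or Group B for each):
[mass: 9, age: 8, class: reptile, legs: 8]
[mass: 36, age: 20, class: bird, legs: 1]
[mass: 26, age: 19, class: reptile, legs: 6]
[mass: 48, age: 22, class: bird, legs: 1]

Group A, Group B, Group B, Group B

'Group A' ⟺ legs ≥ 5 AND age ≤ 8.
[mass: 9, age: 8, class: reptile, legs: 8]: Group A (legs = 8, age = 8).
[mass: 36, age: 20, class: bird, legs: 1]: Group B (legs = 1, age = 20).
[mass: 26, age: 19, class: reptile, legs: 6]: Group B (legs = 6, age = 19).
[mass: 48, age: 22, class: bird, legs: 1]: Group B (legs = 1, age = 22).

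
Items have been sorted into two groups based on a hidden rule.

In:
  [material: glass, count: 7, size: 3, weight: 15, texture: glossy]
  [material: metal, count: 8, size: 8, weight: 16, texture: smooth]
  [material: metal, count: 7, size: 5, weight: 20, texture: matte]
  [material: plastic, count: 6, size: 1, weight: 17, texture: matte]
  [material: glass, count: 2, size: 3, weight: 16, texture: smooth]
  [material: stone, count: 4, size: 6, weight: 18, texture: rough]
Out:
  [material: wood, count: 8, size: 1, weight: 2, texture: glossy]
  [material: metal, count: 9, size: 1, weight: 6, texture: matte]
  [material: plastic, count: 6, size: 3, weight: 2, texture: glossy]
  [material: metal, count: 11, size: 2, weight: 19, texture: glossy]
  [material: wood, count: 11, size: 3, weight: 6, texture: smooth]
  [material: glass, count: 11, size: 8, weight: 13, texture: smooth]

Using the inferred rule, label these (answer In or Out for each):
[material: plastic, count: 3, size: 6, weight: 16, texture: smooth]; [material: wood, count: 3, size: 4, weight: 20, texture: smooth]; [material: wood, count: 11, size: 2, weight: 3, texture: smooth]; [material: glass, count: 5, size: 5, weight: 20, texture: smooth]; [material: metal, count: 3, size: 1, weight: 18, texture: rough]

The common property of the 'In' items is: count ≤ 8 AND weight ≥ 6. No 'Out' item has it.

In, In, Out, In, In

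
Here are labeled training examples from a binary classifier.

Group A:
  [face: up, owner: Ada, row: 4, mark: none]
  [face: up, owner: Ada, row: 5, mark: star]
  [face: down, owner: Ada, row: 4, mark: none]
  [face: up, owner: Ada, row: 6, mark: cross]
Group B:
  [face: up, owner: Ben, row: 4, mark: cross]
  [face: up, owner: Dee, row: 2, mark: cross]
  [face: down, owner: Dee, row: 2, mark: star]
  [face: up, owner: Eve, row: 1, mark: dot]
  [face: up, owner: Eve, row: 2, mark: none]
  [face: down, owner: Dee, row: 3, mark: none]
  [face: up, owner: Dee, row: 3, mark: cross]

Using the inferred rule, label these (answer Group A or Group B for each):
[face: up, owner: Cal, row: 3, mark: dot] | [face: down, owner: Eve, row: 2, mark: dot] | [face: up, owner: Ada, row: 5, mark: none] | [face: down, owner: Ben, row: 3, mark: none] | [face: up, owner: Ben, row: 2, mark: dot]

One predicate separates the groups cleanly: owner is Ada.

Group B, Group B, Group A, Group B, Group B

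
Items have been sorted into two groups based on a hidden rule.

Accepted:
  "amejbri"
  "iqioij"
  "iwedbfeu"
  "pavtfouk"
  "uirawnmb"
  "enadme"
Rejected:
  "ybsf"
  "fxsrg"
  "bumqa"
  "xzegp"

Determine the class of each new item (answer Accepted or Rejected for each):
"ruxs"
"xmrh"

Rejected, Rejected

One predicate separates the groups cleanly: length ≥ 6.
Rejected: "ruxs", since length 4. Rejected: "xmrh", since length 4.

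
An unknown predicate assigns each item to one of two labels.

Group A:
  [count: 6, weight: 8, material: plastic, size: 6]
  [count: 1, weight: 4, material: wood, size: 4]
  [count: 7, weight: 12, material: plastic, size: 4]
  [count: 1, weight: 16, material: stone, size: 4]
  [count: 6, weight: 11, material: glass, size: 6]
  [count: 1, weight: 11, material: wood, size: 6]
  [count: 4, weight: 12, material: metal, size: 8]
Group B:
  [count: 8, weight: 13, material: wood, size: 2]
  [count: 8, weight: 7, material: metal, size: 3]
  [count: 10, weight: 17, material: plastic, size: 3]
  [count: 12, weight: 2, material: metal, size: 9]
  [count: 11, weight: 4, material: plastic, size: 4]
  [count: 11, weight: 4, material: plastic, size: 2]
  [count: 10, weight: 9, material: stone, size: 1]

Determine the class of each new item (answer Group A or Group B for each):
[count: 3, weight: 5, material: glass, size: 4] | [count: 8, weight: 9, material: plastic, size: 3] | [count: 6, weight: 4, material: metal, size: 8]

The rule appears to be: count ≤ 7.

Group A, Group B, Group A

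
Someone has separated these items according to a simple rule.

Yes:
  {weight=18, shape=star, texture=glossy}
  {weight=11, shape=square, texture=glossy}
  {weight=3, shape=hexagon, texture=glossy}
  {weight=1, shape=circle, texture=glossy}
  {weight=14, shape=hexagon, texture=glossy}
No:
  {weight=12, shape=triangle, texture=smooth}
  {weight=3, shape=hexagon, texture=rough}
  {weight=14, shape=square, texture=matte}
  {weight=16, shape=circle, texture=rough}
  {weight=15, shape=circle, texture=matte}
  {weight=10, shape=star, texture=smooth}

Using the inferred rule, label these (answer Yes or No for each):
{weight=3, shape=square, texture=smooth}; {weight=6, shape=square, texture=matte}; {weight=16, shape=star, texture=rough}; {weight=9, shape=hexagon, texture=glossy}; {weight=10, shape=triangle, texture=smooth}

No, No, No, Yes, No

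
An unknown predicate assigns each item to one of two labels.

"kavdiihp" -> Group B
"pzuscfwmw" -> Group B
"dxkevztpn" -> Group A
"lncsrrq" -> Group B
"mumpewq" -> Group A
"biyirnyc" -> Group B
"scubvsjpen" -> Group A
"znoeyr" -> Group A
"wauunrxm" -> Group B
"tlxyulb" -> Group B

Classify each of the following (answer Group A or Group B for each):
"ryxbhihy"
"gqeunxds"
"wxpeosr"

Looking at the examples, the only property every 'Group A' case has and every 'Group B' case lacks is: contains 'e'.

Group B, Group A, Group A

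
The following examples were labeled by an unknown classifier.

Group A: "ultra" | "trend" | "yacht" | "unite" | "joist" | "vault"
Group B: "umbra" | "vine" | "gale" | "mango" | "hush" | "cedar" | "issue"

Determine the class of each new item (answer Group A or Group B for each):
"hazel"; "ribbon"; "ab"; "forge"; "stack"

Group B, Group B, Group B, Group B, Group A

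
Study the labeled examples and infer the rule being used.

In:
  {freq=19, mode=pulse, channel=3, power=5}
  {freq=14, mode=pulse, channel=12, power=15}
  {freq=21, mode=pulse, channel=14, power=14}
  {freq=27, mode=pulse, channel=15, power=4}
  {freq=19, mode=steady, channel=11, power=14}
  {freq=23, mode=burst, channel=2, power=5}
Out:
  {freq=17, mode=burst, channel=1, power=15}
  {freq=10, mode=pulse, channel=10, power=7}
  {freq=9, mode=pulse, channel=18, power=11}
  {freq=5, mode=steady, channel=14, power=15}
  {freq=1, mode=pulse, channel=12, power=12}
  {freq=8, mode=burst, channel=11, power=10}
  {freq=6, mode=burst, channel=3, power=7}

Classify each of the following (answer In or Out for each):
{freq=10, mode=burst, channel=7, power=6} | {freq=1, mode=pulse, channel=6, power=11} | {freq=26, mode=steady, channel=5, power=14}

A rule that fits every label: freq ≥ 14 AND channel ≥ 2 — true of each 'In' example, false of each 'Out' one.
{freq=10, mode=burst, channel=7, power=6} → freq = 10, channel = 7 → Out. {freq=1, mode=pulse, channel=6, power=11} → freq = 1, channel = 6 → Out. {freq=26, mode=steady, channel=5, power=14} → freq = 26, channel = 5 → In.

Out, Out, In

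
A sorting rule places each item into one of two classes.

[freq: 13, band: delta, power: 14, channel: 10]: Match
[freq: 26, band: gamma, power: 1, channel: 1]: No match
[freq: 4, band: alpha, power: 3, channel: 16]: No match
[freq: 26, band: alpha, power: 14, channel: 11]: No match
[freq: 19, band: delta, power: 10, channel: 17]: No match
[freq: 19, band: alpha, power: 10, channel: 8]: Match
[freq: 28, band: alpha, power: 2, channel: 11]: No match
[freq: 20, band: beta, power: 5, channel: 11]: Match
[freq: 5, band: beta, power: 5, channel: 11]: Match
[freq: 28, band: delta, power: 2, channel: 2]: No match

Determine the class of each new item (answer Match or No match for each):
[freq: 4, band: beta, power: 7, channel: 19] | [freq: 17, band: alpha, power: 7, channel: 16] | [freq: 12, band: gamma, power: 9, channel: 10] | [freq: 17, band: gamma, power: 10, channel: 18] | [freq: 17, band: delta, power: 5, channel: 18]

All 'Match' examples share one property — freq ≤ 20 AND channel ≤ 11 — and every 'No match' example lacks it.
[freq: 4, band: beta, power: 7, channel: 19] — freq = 4, channel = 19, hence No match. [freq: 17, band: alpha, power: 7, channel: 16] — freq = 17, channel = 16, hence No match. [freq: 12, band: gamma, power: 9, channel: 10] — freq = 12, channel = 10, hence Match. [freq: 17, band: gamma, power: 10, channel: 18] — freq = 17, channel = 18, hence No match. [freq: 17, band: delta, power: 5, channel: 18] — freq = 17, channel = 18, hence No match.

No match, No match, Match, No match, No match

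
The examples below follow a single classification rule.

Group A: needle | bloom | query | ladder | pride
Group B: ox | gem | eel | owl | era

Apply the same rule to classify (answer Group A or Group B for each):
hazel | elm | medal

Group A, Group B, Group A

The classifier is using: length ≥ 5.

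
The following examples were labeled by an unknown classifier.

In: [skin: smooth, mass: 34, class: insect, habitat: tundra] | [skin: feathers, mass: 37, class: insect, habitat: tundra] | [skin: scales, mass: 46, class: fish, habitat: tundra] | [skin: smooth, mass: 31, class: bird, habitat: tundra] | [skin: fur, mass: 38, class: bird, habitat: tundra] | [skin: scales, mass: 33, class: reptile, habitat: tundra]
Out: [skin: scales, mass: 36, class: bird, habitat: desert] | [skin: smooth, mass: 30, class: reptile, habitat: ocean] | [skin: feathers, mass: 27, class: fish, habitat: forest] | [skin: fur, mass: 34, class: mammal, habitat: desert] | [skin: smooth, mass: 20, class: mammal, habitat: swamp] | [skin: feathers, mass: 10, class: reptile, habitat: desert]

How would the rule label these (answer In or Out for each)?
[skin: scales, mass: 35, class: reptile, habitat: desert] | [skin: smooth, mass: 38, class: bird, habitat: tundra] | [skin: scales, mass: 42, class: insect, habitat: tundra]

Out, In, In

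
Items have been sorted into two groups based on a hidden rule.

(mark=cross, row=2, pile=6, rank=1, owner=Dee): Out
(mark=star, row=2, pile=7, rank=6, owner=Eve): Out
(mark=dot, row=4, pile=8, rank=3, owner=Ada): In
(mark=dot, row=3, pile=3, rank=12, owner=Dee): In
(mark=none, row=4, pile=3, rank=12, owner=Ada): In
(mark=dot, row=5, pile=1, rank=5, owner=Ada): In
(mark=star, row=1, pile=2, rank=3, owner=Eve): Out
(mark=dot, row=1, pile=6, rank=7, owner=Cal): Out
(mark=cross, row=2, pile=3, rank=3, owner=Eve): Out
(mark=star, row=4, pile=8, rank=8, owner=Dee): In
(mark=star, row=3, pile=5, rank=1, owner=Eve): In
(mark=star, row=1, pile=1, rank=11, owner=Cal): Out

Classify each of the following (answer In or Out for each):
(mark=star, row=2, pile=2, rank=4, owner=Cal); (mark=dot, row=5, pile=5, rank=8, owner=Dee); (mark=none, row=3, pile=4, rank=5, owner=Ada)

Out, In, In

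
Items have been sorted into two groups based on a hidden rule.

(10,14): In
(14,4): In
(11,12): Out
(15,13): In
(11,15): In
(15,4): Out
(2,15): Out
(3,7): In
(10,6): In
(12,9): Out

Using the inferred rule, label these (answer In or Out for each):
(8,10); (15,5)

In, In

'In' ⟺ sum is even.
(8,10): In (8+10 = 18). (15,5): In (15+5 = 20).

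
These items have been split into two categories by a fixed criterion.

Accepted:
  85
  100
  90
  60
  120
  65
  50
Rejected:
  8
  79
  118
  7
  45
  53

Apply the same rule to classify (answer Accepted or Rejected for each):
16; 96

Rejected, Rejected

The rule appears to be: multiple of 5 AND at least 50.
16 → 16 = 5·3 + 1, 16 < 50 → Rejected. 96 → 96 = 5·19 + 1, 96 ≥ 50 → Rejected.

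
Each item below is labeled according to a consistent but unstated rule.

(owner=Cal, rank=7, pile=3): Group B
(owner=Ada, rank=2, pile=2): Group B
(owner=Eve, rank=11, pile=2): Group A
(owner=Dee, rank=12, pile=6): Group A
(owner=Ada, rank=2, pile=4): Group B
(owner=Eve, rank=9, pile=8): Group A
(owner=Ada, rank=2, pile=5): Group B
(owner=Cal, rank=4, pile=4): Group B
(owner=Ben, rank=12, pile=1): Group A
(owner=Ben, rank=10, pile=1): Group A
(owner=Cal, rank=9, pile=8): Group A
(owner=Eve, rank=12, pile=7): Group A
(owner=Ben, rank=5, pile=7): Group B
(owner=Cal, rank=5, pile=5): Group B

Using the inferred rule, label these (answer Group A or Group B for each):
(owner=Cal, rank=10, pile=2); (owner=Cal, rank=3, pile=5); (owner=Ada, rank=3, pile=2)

Group A, Group B, Group B

Rule: rank ≥ 9. This holds for each 'Group A' example and fails for each 'Group B' one.
(owner=Cal, rank=10, pile=2) — rank = 10, hence Group A. (owner=Cal, rank=3, pile=5) — rank = 3, hence Group B. (owner=Ada, rank=3, pile=2) — rank = 3, hence Group B.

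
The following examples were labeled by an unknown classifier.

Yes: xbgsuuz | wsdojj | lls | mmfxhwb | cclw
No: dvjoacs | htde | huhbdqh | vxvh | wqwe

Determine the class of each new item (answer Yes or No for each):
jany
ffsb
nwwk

One predicate separates the groups cleanly: has a double letter.
No: jany, since no doubled letter. Yes: ffsb, since 'ff' doubled. Yes: nwwk, since 'ww' doubled.

No, Yes, Yes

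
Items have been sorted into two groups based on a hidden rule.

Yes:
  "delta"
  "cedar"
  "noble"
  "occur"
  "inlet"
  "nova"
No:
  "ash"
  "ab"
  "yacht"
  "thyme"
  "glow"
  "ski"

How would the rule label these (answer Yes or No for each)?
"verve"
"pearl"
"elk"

Rule: has ≥ 2 vowels. This holds for each 'Yes' example and fails for each 'No' one.
"verve": Yes (2 vowels).
"pearl": Yes (2 vowels).
"elk": No (1 vowel).

Yes, Yes, No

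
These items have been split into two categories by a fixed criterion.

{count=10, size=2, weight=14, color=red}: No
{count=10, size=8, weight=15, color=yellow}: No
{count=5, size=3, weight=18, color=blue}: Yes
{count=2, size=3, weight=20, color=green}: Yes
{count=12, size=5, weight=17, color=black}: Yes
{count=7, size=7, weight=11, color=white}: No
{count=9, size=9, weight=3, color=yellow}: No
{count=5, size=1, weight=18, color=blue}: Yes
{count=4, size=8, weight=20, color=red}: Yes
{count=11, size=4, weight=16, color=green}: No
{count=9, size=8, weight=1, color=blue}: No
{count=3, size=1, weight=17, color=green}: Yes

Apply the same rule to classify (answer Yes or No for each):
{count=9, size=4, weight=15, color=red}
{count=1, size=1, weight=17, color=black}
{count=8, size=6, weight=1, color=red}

No, Yes, No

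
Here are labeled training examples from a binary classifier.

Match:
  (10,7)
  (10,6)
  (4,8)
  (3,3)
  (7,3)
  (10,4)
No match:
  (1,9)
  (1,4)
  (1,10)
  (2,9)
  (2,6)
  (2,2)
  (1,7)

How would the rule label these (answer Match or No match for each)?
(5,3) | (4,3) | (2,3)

Match, Match, No match

The rule appears to be: first ≥ 3.
Match: (5,3), since first 5.
Match: (4,3), since first 4.
No match: (2,3), since first 2.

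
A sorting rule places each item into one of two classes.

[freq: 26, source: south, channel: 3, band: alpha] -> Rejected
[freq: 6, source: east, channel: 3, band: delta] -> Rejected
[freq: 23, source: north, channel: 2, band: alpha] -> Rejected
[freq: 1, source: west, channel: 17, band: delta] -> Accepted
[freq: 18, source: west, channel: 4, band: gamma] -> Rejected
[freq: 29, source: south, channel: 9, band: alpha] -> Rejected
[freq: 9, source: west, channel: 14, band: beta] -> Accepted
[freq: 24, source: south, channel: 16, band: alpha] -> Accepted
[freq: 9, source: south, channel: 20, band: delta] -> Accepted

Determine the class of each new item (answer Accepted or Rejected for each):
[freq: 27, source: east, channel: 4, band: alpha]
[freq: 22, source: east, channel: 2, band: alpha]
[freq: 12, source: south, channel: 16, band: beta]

Rejected, Rejected, Accepted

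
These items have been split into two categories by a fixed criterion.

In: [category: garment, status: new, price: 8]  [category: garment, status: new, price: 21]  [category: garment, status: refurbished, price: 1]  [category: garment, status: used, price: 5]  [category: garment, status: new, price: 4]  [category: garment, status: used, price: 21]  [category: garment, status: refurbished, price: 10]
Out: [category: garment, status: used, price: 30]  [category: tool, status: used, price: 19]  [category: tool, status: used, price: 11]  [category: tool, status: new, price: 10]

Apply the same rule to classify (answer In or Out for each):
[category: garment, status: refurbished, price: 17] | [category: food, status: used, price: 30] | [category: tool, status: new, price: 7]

A rule that fits every label: category is garment AND price ≤ 21 — true of each 'In' example, false of each 'Out' one.
In: [category: garment, status: refurbished, price: 17], since category is garment, price = 17. Out: [category: food, status: used, price: 30], since category is food, price = 30. Out: [category: tool, status: new, price: 7], since category is tool, price = 7.

In, Out, Out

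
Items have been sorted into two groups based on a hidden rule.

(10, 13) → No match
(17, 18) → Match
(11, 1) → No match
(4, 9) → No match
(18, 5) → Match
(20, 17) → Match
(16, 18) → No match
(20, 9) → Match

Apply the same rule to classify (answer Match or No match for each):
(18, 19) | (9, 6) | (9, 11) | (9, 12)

Match, No match, No match, No match

'Match' ⟺ first ≥ 17.
(18, 19): Match (first 18).
(9, 6): No match (first 9).
(9, 11): No match (first 9).
(9, 12): No match (first 9).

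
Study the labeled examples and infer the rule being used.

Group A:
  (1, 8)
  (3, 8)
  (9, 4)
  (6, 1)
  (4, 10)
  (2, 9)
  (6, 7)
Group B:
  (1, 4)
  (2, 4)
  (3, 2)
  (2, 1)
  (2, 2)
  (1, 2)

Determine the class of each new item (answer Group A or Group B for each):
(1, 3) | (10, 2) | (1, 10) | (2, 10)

Group B, Group A, Group A, Group A

The rule appears to be: sum ≥ 7.
Group B: (1, 3), since 1+3 = 4. Group A: (10, 2), since 10+2 = 12. Group A: (1, 10), since 1+10 = 11. Group A: (2, 10), since 2+10 = 12.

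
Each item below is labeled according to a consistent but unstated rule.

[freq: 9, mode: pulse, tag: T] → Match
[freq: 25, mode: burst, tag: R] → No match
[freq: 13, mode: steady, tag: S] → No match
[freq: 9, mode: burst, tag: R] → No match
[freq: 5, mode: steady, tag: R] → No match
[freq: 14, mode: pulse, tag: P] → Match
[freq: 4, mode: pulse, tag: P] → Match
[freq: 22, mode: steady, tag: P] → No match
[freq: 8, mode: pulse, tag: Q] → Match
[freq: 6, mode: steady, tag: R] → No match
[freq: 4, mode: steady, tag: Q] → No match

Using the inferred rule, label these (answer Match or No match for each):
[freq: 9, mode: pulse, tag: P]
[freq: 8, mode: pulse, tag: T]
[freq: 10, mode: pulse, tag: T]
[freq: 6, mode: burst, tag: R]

Match, Match, Match, No match

Rule: mode is pulse. This holds for each 'Match' example and fails for each 'No match' one.
[freq: 9, mode: pulse, tag: P] → mode is pulse → Match.
[freq: 8, mode: pulse, tag: T] → mode is pulse → Match.
[freq: 10, mode: pulse, tag: T] → mode is pulse → Match.
[freq: 6, mode: burst, tag: R] → mode is burst → No match.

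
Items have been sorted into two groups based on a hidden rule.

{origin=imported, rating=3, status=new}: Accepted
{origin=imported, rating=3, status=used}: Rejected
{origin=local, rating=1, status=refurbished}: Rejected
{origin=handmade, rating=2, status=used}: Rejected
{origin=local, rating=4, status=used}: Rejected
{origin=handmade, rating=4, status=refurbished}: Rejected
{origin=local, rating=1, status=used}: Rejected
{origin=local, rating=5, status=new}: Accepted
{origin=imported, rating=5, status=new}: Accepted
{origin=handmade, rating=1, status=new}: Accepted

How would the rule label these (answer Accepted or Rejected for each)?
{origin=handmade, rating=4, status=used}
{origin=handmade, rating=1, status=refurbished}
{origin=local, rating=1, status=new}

The common property of the 'Accepted' items is: status is new. No 'Rejected' item has it.
{origin=handmade, rating=4, status=used} → status is used → Rejected. {origin=handmade, rating=1, status=refurbished} → status is refurbished → Rejected. {origin=local, rating=1, status=new} → status is new → Accepted.

Rejected, Rejected, Accepted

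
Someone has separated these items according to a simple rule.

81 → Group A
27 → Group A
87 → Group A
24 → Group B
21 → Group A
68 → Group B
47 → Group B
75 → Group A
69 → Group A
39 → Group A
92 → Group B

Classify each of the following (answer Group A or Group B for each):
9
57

The distinguishing property — ≡ 3 (mod 6) — holds for all the 'Group A' cases and none of the 'Group B' cases.
9: Group A (9 mod 6 = 3). 57: Group A (57 mod 6 = 3).

Group A, Group A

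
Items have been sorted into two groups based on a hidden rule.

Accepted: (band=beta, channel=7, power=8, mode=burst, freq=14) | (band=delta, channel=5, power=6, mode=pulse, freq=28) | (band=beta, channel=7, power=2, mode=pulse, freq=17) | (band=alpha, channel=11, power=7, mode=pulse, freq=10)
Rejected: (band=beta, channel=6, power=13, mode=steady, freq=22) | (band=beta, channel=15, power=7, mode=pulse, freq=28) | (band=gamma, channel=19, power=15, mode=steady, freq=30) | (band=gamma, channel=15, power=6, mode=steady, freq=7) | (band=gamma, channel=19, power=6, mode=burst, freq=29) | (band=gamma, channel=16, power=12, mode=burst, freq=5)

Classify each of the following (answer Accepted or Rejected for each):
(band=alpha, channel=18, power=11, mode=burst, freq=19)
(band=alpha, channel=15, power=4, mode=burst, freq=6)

Rejected, Rejected

Every 'Accepted' example satisfies: channel ≤ 11 AND power ≤ 8. None of the 'Rejected' examples do.
(band=alpha, channel=18, power=11, mode=burst, freq=19) — channel = 18, power = 11, hence Rejected.
(band=alpha, channel=15, power=4, mode=burst, freq=6) — channel = 15, power = 4, hence Rejected.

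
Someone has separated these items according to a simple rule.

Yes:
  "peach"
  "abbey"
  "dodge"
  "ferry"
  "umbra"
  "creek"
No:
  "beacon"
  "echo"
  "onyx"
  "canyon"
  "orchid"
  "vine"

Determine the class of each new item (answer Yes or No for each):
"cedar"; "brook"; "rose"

One predicate separates the groups cleanly: odd length.
Yes: "cedar", since length 5.
Yes: "brook", since length 5.
No: "rose", since length 4.

Yes, Yes, No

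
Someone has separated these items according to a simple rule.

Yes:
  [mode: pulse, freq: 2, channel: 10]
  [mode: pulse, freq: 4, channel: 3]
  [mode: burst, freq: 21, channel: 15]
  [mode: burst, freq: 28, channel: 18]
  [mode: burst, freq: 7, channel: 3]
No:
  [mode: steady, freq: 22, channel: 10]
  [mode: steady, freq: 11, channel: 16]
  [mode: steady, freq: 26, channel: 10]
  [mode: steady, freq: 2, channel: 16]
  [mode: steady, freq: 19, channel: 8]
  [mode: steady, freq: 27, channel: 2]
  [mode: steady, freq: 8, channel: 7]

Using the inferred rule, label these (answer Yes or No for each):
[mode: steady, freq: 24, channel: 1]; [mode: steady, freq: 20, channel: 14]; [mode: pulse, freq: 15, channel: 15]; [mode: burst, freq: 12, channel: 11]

No, No, Yes, Yes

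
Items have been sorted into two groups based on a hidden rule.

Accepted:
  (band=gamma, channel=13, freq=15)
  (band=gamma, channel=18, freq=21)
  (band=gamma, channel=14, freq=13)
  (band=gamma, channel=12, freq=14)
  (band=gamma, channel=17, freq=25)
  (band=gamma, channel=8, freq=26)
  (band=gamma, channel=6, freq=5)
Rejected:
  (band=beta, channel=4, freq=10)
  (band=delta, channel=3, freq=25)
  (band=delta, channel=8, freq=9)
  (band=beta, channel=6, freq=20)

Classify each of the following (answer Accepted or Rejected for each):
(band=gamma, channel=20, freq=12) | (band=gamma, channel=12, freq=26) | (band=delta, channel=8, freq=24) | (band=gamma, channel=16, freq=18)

The classifier is using: band is gamma.
(band=gamma, channel=20, freq=12): Accepted (band is gamma). (band=gamma, channel=12, freq=26): Accepted (band is gamma). (band=delta, channel=8, freq=24): Rejected (band is delta). (band=gamma, channel=16, freq=18): Accepted (band is gamma).

Accepted, Accepted, Rejected, Accepted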